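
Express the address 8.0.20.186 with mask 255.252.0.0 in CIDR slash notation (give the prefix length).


Binary: 11111111.11111100.00000000.00000000
Count leading 1s
Prefix: /14


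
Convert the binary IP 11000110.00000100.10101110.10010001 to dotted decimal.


11000110 = 198
00000100 = 4
10101110 = 174
10010001 = 145
IP: 198.4.174.145


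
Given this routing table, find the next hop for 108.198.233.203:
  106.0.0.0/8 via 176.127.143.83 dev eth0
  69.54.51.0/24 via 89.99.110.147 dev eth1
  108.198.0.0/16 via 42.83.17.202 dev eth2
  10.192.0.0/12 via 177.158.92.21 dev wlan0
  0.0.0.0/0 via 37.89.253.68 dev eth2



Longest prefix match for 108.198.233.203:
  /8 106.0.0.0: no
  /24 69.54.51.0: no
  /16 108.198.0.0: MATCH
  /12 10.192.0.0: no
  /0 0.0.0.0: MATCH
Selected: next-hop 42.83.17.202 via eth2 (matched /16)


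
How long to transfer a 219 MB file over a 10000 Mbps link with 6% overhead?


Effective throughput = 10000 * (1 - 6/100) = 9400 Mbps
File size in Mb = 219 * 8 = 1752 Mb
Time = 1752 / 9400
Time = 0.1864 seconds


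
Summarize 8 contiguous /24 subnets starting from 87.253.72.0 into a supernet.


Original prefix: /24
Number of subnets: 8 = 2^3
New prefix = 24 - 3 = 21
Supernet: 87.253.72.0/21


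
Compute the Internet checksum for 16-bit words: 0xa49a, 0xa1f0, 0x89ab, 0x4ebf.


Sum all words (with carry folding):
+ 0xa49a = 0xa49a
+ 0xa1f0 = 0x468b
+ 0x89ab = 0xd036
+ 0x4ebf = 0x1ef6
One's complement: ~0x1ef6
Checksum = 0xe109


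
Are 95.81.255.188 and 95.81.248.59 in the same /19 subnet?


Mask: 255.255.224.0
95.81.255.188 AND mask = 95.81.224.0
95.81.248.59 AND mask = 95.81.224.0
Yes, same subnet (95.81.224.0)


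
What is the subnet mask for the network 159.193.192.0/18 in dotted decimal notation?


/18 means 18 network bits, 14 host bits
Binary: 11111111111111111100000000000000
Mask: 255.255.192.0


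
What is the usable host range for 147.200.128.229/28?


Network: 147.200.128.224
Broadcast: 147.200.128.239
First usable = network + 1
Last usable = broadcast - 1
Range: 147.200.128.225 to 147.200.128.238


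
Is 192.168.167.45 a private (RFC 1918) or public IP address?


RFC 1918 private ranges:
  10.0.0.0/8 (10.0.0.0 - 10.255.255.255)
  172.16.0.0/12 (172.16.0.0 - 172.31.255.255)
  192.168.0.0/16 (192.168.0.0 - 192.168.255.255)
Private (in 192.168.0.0/16)


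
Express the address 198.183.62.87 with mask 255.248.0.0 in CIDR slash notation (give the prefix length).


Binary: 11111111.11111000.00000000.00000000
Count leading 1s
Prefix: /13


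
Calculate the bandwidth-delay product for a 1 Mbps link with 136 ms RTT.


BDP = bandwidth * RTT
= 1 Mbps * 136 ms
= 1 * 1e6 * 136 / 1000 bits
= 136000 bits
= 17000 bytes
= 16.6016 KB
BDP = 136000 bits (17000 bytes)


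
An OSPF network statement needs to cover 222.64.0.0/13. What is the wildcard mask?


Subnet mask: 255.248.0.0
Wildcard = 255.255.255.255 - subnet mask
255 - 255 = 0
255 - 248 = 7
255 - 0 = 255
255 - 0 = 255
Wildcard: 0.7.255.255


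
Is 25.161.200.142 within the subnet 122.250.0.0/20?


Subnet network: 122.250.0.0
Test IP AND mask: 25.161.192.0
No, 25.161.200.142 is not in 122.250.0.0/20


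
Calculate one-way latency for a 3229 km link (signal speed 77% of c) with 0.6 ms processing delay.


Speed = 0.77 * 3e5 km/s = 231000 km/s
Propagation delay = 3229 / 231000 = 0.014 s = 13.9784 ms
Processing delay = 0.6 ms
Total one-way latency = 14.5784 ms


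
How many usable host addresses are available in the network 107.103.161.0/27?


Host bits = 32 - 27 = 5
Total addresses = 2^5 = 32
Usable = total - 2 (network and broadcast)
Usable hosts: 30


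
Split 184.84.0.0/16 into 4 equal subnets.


New prefix = 16 + 2 = 18
Each subnet has 16384 addresses
  184.84.0.0/18
  184.84.64.0/18
  184.84.128.0/18
  184.84.192.0/18
Subnets: 184.84.0.0/18, 184.84.64.0/18, 184.84.128.0/18, 184.84.192.0/18


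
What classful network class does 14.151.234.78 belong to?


First octet: 14
Binary: 00001110
0xxxxxxx -> Class A (1-126)
Class A, default mask 255.0.0.0 (/8)


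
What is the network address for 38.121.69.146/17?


IP:   00100110.01111001.01000101.10010010
Mask: 11111111.11111111.10000000.00000000
AND operation:
Net:  00100110.01111001.00000000.00000000
Network: 38.121.0.0/17


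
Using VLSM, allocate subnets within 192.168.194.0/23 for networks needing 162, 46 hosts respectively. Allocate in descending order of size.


162 hosts -> /24 (254 usable): 192.168.194.0/24
46 hosts -> /26 (62 usable): 192.168.195.0/26
Allocation: 192.168.194.0/24 (162 hosts, 254 usable); 192.168.195.0/26 (46 hosts, 62 usable)


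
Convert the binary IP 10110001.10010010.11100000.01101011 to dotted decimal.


10110001 = 177
10010010 = 146
11100000 = 224
01101011 = 107
IP: 177.146.224.107


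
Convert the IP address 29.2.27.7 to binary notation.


29 = 00011101
2 = 00000010
27 = 00011011
7 = 00000111
Binary: 00011101.00000010.00011011.00000111


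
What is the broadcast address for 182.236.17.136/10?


Network: 182.192.0.0/10
Host bits = 22
Set all host bits to 1:
Broadcast: 182.255.255.255


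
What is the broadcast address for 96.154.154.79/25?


Network: 96.154.154.0/25
Host bits = 7
Set all host bits to 1:
Broadcast: 96.154.154.127


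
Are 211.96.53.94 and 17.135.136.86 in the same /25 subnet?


Mask: 255.255.255.128
211.96.53.94 AND mask = 211.96.53.0
17.135.136.86 AND mask = 17.135.136.0
No, different subnets (211.96.53.0 vs 17.135.136.0)


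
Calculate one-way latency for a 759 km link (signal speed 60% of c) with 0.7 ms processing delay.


Speed = 0.6 * 3e5 km/s = 180000 km/s
Propagation delay = 759 / 180000 = 0.0042 s = 4.2167 ms
Processing delay = 0.7 ms
Total one-way latency = 4.9167 ms


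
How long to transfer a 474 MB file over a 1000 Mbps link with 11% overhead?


Effective throughput = 1000 * (1 - 11/100) = 890 Mbps
File size in Mb = 474 * 8 = 3792 Mb
Time = 3792 / 890
Time = 4.2607 seconds


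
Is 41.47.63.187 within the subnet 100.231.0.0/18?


Subnet network: 100.231.0.0
Test IP AND mask: 41.47.0.0
No, 41.47.63.187 is not in 100.231.0.0/18


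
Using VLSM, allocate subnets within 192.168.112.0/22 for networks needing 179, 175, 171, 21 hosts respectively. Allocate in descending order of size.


179 hosts -> /24 (254 usable): 192.168.112.0/24
175 hosts -> /24 (254 usable): 192.168.113.0/24
171 hosts -> /24 (254 usable): 192.168.114.0/24
21 hosts -> /27 (30 usable): 192.168.115.0/27
Allocation: 192.168.112.0/24 (179 hosts, 254 usable); 192.168.113.0/24 (175 hosts, 254 usable); 192.168.114.0/24 (171 hosts, 254 usable); 192.168.115.0/27 (21 hosts, 30 usable)


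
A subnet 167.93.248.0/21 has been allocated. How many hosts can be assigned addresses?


Host bits = 32 - 21 = 11
Total addresses = 2^11 = 2048
Usable = total - 2 (network and broadcast)
Usable hosts: 2046


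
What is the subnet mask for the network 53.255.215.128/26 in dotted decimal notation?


/26 means 26 network bits, 6 host bits
Binary: 11111111111111111111111111000000
Mask: 255.255.255.192


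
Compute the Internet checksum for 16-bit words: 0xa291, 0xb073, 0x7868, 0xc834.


Sum all words (with carry folding):
+ 0xa291 = 0xa291
+ 0xb073 = 0x5305
+ 0x7868 = 0xcb6d
+ 0xc834 = 0x93a2
One's complement: ~0x93a2
Checksum = 0x6c5d


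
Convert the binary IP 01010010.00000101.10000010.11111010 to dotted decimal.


01010010 = 82
00000101 = 5
10000010 = 130
11111010 = 250
IP: 82.5.130.250


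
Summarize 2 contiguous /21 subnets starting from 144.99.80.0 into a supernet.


Original prefix: /21
Number of subnets: 2 = 2^1
New prefix = 21 - 1 = 20
Supernet: 144.99.80.0/20


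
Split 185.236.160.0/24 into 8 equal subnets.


New prefix = 24 + 3 = 27
Each subnet has 32 addresses
  185.236.160.0/27
  185.236.160.32/27
  185.236.160.64/27
  185.236.160.96/27
  185.236.160.128/27
  185.236.160.160/27
  185.236.160.192/27
  185.236.160.224/27
Subnets: 185.236.160.0/27, 185.236.160.32/27, 185.236.160.64/27, 185.236.160.96/27, 185.236.160.128/27, 185.236.160.160/27, 185.236.160.192/27, 185.236.160.224/27


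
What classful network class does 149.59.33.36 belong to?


First octet: 149
Binary: 10010101
10xxxxxx -> Class B (128-191)
Class B, default mask 255.255.0.0 (/16)


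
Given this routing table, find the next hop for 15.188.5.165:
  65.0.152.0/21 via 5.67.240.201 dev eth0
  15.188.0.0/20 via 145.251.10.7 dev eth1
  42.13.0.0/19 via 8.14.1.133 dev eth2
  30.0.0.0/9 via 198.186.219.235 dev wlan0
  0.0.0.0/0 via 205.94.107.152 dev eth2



Longest prefix match for 15.188.5.165:
  /21 65.0.152.0: no
  /20 15.188.0.0: MATCH
  /19 42.13.0.0: no
  /9 30.0.0.0: no
  /0 0.0.0.0: MATCH
Selected: next-hop 145.251.10.7 via eth1 (matched /20)


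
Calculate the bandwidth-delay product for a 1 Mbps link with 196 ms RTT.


BDP = bandwidth * RTT
= 1 Mbps * 196 ms
= 1 * 1e6 * 196 / 1000 bits
= 196000 bits
= 24500 bytes
= 23.9258 KB
BDP = 196000 bits (24500 bytes)


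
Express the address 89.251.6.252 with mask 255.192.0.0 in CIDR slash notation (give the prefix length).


Binary: 11111111.11000000.00000000.00000000
Count leading 1s
Prefix: /10


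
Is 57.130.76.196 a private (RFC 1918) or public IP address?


RFC 1918 private ranges:
  10.0.0.0/8 (10.0.0.0 - 10.255.255.255)
  172.16.0.0/12 (172.16.0.0 - 172.31.255.255)
  192.168.0.0/16 (192.168.0.0 - 192.168.255.255)
Public (not in any RFC 1918 range)


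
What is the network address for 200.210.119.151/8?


IP:   11001000.11010010.01110111.10010111
Mask: 11111111.00000000.00000000.00000000
AND operation:
Net:  11001000.00000000.00000000.00000000
Network: 200.0.0.0/8


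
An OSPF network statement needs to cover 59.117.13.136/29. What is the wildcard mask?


Subnet mask: 255.255.255.248
Wildcard = 255.255.255.255 - subnet mask
255 - 255 = 0
255 - 255 = 0
255 - 255 = 0
255 - 248 = 7
Wildcard: 0.0.0.7


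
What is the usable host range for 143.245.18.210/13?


Network: 143.240.0.0
Broadcast: 143.247.255.255
First usable = network + 1
Last usable = broadcast - 1
Range: 143.240.0.1 to 143.247.255.254


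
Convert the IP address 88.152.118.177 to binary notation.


88 = 01011000
152 = 10011000
118 = 01110110
177 = 10110001
Binary: 01011000.10011000.01110110.10110001


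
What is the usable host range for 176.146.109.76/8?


Network: 176.0.0.0
Broadcast: 176.255.255.255
First usable = network + 1
Last usable = broadcast - 1
Range: 176.0.0.1 to 176.255.255.254


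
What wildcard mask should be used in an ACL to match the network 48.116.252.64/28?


Subnet mask: 255.255.255.240
Wildcard = 255.255.255.255 - subnet mask
255 - 255 = 0
255 - 255 = 0
255 - 255 = 0
255 - 240 = 15
Wildcard: 0.0.0.15


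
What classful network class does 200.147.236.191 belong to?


First octet: 200
Binary: 11001000
110xxxxx -> Class C (192-223)
Class C, default mask 255.255.255.0 (/24)


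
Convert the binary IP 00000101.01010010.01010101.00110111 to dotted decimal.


00000101 = 5
01010010 = 82
01010101 = 85
00110111 = 55
IP: 5.82.85.55


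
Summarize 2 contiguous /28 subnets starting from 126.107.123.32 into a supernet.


Original prefix: /28
Number of subnets: 2 = 2^1
New prefix = 28 - 1 = 27
Supernet: 126.107.123.32/27


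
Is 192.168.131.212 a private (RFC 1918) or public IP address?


RFC 1918 private ranges:
  10.0.0.0/8 (10.0.0.0 - 10.255.255.255)
  172.16.0.0/12 (172.16.0.0 - 172.31.255.255)
  192.168.0.0/16 (192.168.0.0 - 192.168.255.255)
Private (in 192.168.0.0/16)


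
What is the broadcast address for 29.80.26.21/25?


Network: 29.80.26.0/25
Host bits = 7
Set all host bits to 1:
Broadcast: 29.80.26.127


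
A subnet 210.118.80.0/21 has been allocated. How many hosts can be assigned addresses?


Host bits = 32 - 21 = 11
Total addresses = 2^11 = 2048
Usable = total - 2 (network and broadcast)
Usable hosts: 2046


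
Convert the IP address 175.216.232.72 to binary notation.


175 = 10101111
216 = 11011000
232 = 11101000
72 = 01001000
Binary: 10101111.11011000.11101000.01001000


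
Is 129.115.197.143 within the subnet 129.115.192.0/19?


Subnet network: 129.115.192.0
Test IP AND mask: 129.115.192.0
Yes, 129.115.197.143 is in 129.115.192.0/19


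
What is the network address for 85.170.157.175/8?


IP:   01010101.10101010.10011101.10101111
Mask: 11111111.00000000.00000000.00000000
AND operation:
Net:  01010101.00000000.00000000.00000000
Network: 85.0.0.0/8


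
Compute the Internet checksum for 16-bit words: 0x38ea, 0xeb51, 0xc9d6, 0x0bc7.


Sum all words (with carry folding):
+ 0x38ea = 0x38ea
+ 0xeb51 = 0x243c
+ 0xc9d6 = 0xee12
+ 0x0bc7 = 0xf9d9
One's complement: ~0xf9d9
Checksum = 0x0626


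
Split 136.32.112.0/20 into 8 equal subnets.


New prefix = 20 + 3 = 23
Each subnet has 512 addresses
  136.32.112.0/23
  136.32.114.0/23
  136.32.116.0/23
  136.32.118.0/23
  136.32.120.0/23
  136.32.122.0/23
  136.32.124.0/23
  136.32.126.0/23
Subnets: 136.32.112.0/23, 136.32.114.0/23, 136.32.116.0/23, 136.32.118.0/23, 136.32.120.0/23, 136.32.122.0/23, 136.32.124.0/23, 136.32.126.0/23


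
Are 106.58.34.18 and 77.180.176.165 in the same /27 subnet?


Mask: 255.255.255.224
106.58.34.18 AND mask = 106.58.34.0
77.180.176.165 AND mask = 77.180.176.160
No, different subnets (106.58.34.0 vs 77.180.176.160)


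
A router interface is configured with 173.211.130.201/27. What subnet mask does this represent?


/27 means 27 network bits, 5 host bits
Binary: 11111111111111111111111111100000
Mask: 255.255.255.224


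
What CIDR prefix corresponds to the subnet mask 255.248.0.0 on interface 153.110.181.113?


Binary: 11111111.11111000.00000000.00000000
Count leading 1s
Prefix: /13


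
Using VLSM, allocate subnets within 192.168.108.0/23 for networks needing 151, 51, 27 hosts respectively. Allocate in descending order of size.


151 hosts -> /24 (254 usable): 192.168.108.0/24
51 hosts -> /26 (62 usable): 192.168.109.0/26
27 hosts -> /27 (30 usable): 192.168.109.64/27
Allocation: 192.168.108.0/24 (151 hosts, 254 usable); 192.168.109.0/26 (51 hosts, 62 usable); 192.168.109.64/27 (27 hosts, 30 usable)


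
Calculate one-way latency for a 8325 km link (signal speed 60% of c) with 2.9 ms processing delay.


Speed = 0.6 * 3e5 km/s = 180000 km/s
Propagation delay = 8325 / 180000 = 0.0462 s = 46.25 ms
Processing delay = 2.9 ms
Total one-way latency = 49.15 ms


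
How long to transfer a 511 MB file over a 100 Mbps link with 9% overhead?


Effective throughput = 100 * (1 - 9/100) = 91 Mbps
File size in Mb = 511 * 8 = 4088 Mb
Time = 4088 / 91
Time = 44.9231 seconds


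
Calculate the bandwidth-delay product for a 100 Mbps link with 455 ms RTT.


BDP = bandwidth * RTT
= 100 Mbps * 455 ms
= 100 * 1e6 * 455 / 1000 bits
= 45500000 bits
= 5687500 bytes
= 5554.1992 KB
BDP = 45500000 bits (5687500 bytes)


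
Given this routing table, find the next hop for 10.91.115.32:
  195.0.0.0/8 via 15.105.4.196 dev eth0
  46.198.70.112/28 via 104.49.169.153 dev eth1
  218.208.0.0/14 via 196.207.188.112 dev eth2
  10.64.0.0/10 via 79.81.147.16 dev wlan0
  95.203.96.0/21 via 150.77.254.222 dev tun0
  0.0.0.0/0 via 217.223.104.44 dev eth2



Longest prefix match for 10.91.115.32:
  /8 195.0.0.0: no
  /28 46.198.70.112: no
  /14 218.208.0.0: no
  /10 10.64.0.0: MATCH
  /21 95.203.96.0: no
  /0 0.0.0.0: MATCH
Selected: next-hop 79.81.147.16 via wlan0 (matched /10)


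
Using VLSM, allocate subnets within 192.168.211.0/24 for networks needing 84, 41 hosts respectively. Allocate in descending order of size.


84 hosts -> /25 (126 usable): 192.168.211.0/25
41 hosts -> /26 (62 usable): 192.168.211.128/26
Allocation: 192.168.211.0/25 (84 hosts, 126 usable); 192.168.211.128/26 (41 hosts, 62 usable)


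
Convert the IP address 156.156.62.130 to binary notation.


156 = 10011100
156 = 10011100
62 = 00111110
130 = 10000010
Binary: 10011100.10011100.00111110.10000010


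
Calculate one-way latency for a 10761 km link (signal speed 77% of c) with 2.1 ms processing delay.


Speed = 0.77 * 3e5 km/s = 231000 km/s
Propagation delay = 10761 / 231000 = 0.0466 s = 46.5844 ms
Processing delay = 2.1 ms
Total one-way latency = 48.6844 ms


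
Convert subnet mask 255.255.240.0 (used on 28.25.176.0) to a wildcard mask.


Subnet mask: 255.255.240.0
Wildcard = 255.255.255.255 - subnet mask
255 - 255 = 0
255 - 255 = 0
255 - 240 = 15
255 - 0 = 255
Wildcard: 0.0.15.255


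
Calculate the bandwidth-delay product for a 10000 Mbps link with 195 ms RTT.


BDP = bandwidth * RTT
= 10000 Mbps * 195 ms
= 10000 * 1e6 * 195 / 1000 bits
= 1950000000 bits
= 243750000 bytes
= 238037.1094 KB
BDP = 1950000000 bits (243750000 bytes)


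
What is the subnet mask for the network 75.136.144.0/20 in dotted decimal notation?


/20 means 20 network bits, 12 host bits
Binary: 11111111111111111111000000000000
Mask: 255.255.240.0


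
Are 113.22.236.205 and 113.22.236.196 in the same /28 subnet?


Mask: 255.255.255.240
113.22.236.205 AND mask = 113.22.236.192
113.22.236.196 AND mask = 113.22.236.192
Yes, same subnet (113.22.236.192)


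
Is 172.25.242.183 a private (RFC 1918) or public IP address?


RFC 1918 private ranges:
  10.0.0.0/8 (10.0.0.0 - 10.255.255.255)
  172.16.0.0/12 (172.16.0.0 - 172.31.255.255)
  192.168.0.0/16 (192.168.0.0 - 192.168.255.255)
Private (in 172.16.0.0/12)


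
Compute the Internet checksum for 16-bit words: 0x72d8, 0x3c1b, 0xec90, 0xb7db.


Sum all words (with carry folding):
+ 0x72d8 = 0x72d8
+ 0x3c1b = 0xaef3
+ 0xec90 = 0x9b84
+ 0xb7db = 0x5360
One's complement: ~0x5360
Checksum = 0xac9f


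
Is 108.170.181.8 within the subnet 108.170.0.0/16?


Subnet network: 108.170.0.0
Test IP AND mask: 108.170.0.0
Yes, 108.170.181.8 is in 108.170.0.0/16


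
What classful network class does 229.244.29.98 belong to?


First octet: 229
Binary: 11100101
1110xxxx -> Class D (224-239)
Class D (multicast), default mask N/A


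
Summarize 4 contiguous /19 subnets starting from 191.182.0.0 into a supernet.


Original prefix: /19
Number of subnets: 4 = 2^2
New prefix = 19 - 2 = 17
Supernet: 191.182.0.0/17


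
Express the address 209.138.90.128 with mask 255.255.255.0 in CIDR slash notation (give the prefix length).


Binary: 11111111.11111111.11111111.00000000
Count leading 1s
Prefix: /24


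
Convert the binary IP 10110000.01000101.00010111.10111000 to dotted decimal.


10110000 = 176
01000101 = 69
00010111 = 23
10111000 = 184
IP: 176.69.23.184


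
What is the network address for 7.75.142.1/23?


IP:   00000111.01001011.10001110.00000001
Mask: 11111111.11111111.11111110.00000000
AND operation:
Net:  00000111.01001011.10001110.00000000
Network: 7.75.142.0/23


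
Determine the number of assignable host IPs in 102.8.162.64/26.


Host bits = 32 - 26 = 6
Total addresses = 2^6 = 64
Usable = total - 2 (network and broadcast)
Usable hosts: 62


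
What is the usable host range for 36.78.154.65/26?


Network: 36.78.154.64
Broadcast: 36.78.154.127
First usable = network + 1
Last usable = broadcast - 1
Range: 36.78.154.65 to 36.78.154.126


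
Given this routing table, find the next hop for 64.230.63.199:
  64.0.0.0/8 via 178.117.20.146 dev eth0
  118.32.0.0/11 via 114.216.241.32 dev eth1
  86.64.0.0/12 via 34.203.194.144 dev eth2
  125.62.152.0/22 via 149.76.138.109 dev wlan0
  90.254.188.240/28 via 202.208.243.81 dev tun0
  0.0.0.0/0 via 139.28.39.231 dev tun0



Longest prefix match for 64.230.63.199:
  /8 64.0.0.0: MATCH
  /11 118.32.0.0: no
  /12 86.64.0.0: no
  /22 125.62.152.0: no
  /28 90.254.188.240: no
  /0 0.0.0.0: MATCH
Selected: next-hop 178.117.20.146 via eth0 (matched /8)


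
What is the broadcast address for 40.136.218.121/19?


Network: 40.136.192.0/19
Host bits = 13
Set all host bits to 1:
Broadcast: 40.136.223.255


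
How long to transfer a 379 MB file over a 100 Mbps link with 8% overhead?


Effective throughput = 100 * (1 - 8/100) = 92 Mbps
File size in Mb = 379 * 8 = 3032 Mb
Time = 3032 / 92
Time = 32.9565 seconds


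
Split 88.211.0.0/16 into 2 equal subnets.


New prefix = 16 + 1 = 17
Each subnet has 32768 addresses
  88.211.0.0/17
  88.211.128.0/17
Subnets: 88.211.0.0/17, 88.211.128.0/17


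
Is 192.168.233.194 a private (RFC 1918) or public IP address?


RFC 1918 private ranges:
  10.0.0.0/8 (10.0.0.0 - 10.255.255.255)
  172.16.0.0/12 (172.16.0.0 - 172.31.255.255)
  192.168.0.0/16 (192.168.0.0 - 192.168.255.255)
Private (in 192.168.0.0/16)


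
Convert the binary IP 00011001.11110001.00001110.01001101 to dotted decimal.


00011001 = 25
11110001 = 241
00001110 = 14
01001101 = 77
IP: 25.241.14.77


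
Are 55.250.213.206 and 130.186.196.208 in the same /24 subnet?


Mask: 255.255.255.0
55.250.213.206 AND mask = 55.250.213.0
130.186.196.208 AND mask = 130.186.196.0
No, different subnets (55.250.213.0 vs 130.186.196.0)


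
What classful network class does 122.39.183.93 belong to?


First octet: 122
Binary: 01111010
0xxxxxxx -> Class A (1-126)
Class A, default mask 255.0.0.0 (/8)


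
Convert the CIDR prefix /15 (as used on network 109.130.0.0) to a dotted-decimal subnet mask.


/15 means 15 network bits, 17 host bits
Binary: 11111111111111100000000000000000
Mask: 255.254.0.0


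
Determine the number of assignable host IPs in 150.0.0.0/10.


Host bits = 32 - 10 = 22
Total addresses = 2^22 = 4194304
Usable = total - 2 (network and broadcast)
Usable hosts: 4194302


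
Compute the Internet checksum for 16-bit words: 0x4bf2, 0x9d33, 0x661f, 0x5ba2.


Sum all words (with carry folding):
+ 0x4bf2 = 0x4bf2
+ 0x9d33 = 0xe925
+ 0x661f = 0x4f45
+ 0x5ba2 = 0xaae7
One's complement: ~0xaae7
Checksum = 0x5518


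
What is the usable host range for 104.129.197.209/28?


Network: 104.129.197.208
Broadcast: 104.129.197.223
First usable = network + 1
Last usable = broadcast - 1
Range: 104.129.197.209 to 104.129.197.222


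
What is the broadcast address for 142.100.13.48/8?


Network: 142.0.0.0/8
Host bits = 24
Set all host bits to 1:
Broadcast: 142.255.255.255


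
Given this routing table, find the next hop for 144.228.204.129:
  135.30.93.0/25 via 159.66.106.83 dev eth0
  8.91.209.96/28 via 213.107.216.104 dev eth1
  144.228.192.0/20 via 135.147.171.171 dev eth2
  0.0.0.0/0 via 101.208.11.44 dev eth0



Longest prefix match for 144.228.204.129:
  /25 135.30.93.0: no
  /28 8.91.209.96: no
  /20 144.228.192.0: MATCH
  /0 0.0.0.0: MATCH
Selected: next-hop 135.147.171.171 via eth2 (matched /20)


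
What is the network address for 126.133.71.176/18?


IP:   01111110.10000101.01000111.10110000
Mask: 11111111.11111111.11000000.00000000
AND operation:
Net:  01111110.10000101.01000000.00000000
Network: 126.133.64.0/18


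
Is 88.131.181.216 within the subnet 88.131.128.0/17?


Subnet network: 88.131.128.0
Test IP AND mask: 88.131.128.0
Yes, 88.131.181.216 is in 88.131.128.0/17


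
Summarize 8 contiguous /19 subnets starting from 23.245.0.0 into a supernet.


Original prefix: /19
Number of subnets: 8 = 2^3
New prefix = 19 - 3 = 16
Supernet: 23.245.0.0/16


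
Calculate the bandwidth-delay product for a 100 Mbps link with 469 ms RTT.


BDP = bandwidth * RTT
= 100 Mbps * 469 ms
= 100 * 1e6 * 469 / 1000 bits
= 46900000 bits
= 5862500 bytes
= 5725.0977 KB
BDP = 46900000 bits (5862500 bytes)


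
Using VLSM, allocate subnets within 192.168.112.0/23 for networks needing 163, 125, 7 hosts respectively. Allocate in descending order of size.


163 hosts -> /24 (254 usable): 192.168.112.0/24
125 hosts -> /25 (126 usable): 192.168.113.0/25
7 hosts -> /28 (14 usable): 192.168.113.128/28
Allocation: 192.168.112.0/24 (163 hosts, 254 usable); 192.168.113.0/25 (125 hosts, 126 usable); 192.168.113.128/28 (7 hosts, 14 usable)


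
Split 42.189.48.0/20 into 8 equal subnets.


New prefix = 20 + 3 = 23
Each subnet has 512 addresses
  42.189.48.0/23
  42.189.50.0/23
  42.189.52.0/23
  42.189.54.0/23
  42.189.56.0/23
  42.189.58.0/23
  42.189.60.0/23
  42.189.62.0/23
Subnets: 42.189.48.0/23, 42.189.50.0/23, 42.189.52.0/23, 42.189.54.0/23, 42.189.56.0/23, 42.189.58.0/23, 42.189.60.0/23, 42.189.62.0/23


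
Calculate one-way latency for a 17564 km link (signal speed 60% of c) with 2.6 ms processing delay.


Speed = 0.6 * 3e5 km/s = 180000 km/s
Propagation delay = 17564 / 180000 = 0.0976 s = 97.5778 ms
Processing delay = 2.6 ms
Total one-way latency = 100.1778 ms


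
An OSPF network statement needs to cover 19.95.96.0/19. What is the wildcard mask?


Subnet mask: 255.255.224.0
Wildcard = 255.255.255.255 - subnet mask
255 - 255 = 0
255 - 255 = 0
255 - 224 = 31
255 - 0 = 255
Wildcard: 0.0.31.255


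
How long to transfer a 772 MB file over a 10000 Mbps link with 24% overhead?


Effective throughput = 10000 * (1 - 24/100) = 7600 Mbps
File size in Mb = 772 * 8 = 6176 Mb
Time = 6176 / 7600
Time = 0.8126 seconds


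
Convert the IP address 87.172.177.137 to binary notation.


87 = 01010111
172 = 10101100
177 = 10110001
137 = 10001001
Binary: 01010111.10101100.10110001.10001001


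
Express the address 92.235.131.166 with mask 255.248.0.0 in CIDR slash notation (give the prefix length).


Binary: 11111111.11111000.00000000.00000000
Count leading 1s
Prefix: /13


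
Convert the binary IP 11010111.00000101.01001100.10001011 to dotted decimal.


11010111 = 215
00000101 = 5
01001100 = 76
10001011 = 139
IP: 215.5.76.139


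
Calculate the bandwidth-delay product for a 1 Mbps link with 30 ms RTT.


BDP = bandwidth * RTT
= 1 Mbps * 30 ms
= 1 * 1e6 * 30 / 1000 bits
= 30000 bits
= 3750 bytes
= 3.6621 KB
BDP = 30000 bits (3750 bytes)


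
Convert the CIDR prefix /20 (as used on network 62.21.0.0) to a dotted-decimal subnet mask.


/20 means 20 network bits, 12 host bits
Binary: 11111111111111111111000000000000
Mask: 255.255.240.0


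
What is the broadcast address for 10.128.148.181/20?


Network: 10.128.144.0/20
Host bits = 12
Set all host bits to 1:
Broadcast: 10.128.159.255


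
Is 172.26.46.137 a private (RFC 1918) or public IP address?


RFC 1918 private ranges:
  10.0.0.0/8 (10.0.0.0 - 10.255.255.255)
  172.16.0.0/12 (172.16.0.0 - 172.31.255.255)
  192.168.0.0/16 (192.168.0.0 - 192.168.255.255)
Private (in 172.16.0.0/12)


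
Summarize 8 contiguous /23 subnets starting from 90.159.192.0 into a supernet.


Original prefix: /23
Number of subnets: 8 = 2^3
New prefix = 23 - 3 = 20
Supernet: 90.159.192.0/20


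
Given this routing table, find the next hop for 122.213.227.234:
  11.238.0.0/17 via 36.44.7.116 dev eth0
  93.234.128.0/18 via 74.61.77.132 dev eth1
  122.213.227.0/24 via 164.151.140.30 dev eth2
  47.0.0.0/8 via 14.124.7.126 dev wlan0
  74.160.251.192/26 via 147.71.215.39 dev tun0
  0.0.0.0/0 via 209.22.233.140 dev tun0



Longest prefix match for 122.213.227.234:
  /17 11.238.0.0: no
  /18 93.234.128.0: no
  /24 122.213.227.0: MATCH
  /8 47.0.0.0: no
  /26 74.160.251.192: no
  /0 0.0.0.0: MATCH
Selected: next-hop 164.151.140.30 via eth2 (matched /24)


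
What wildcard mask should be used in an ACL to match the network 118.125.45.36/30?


Subnet mask: 255.255.255.252
Wildcard = 255.255.255.255 - subnet mask
255 - 255 = 0
255 - 255 = 0
255 - 255 = 0
255 - 252 = 3
Wildcard: 0.0.0.3


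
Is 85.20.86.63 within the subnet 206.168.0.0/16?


Subnet network: 206.168.0.0
Test IP AND mask: 85.20.0.0
No, 85.20.86.63 is not in 206.168.0.0/16


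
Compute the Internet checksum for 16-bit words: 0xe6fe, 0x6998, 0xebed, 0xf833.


Sum all words (with carry folding):
+ 0xe6fe = 0xe6fe
+ 0x6998 = 0x5097
+ 0xebed = 0x3c85
+ 0xf833 = 0x34b9
One's complement: ~0x34b9
Checksum = 0xcb46


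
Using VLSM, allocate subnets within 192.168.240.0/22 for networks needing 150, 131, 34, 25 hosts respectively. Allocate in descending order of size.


150 hosts -> /24 (254 usable): 192.168.240.0/24
131 hosts -> /24 (254 usable): 192.168.241.0/24
34 hosts -> /26 (62 usable): 192.168.242.0/26
25 hosts -> /27 (30 usable): 192.168.242.64/27
Allocation: 192.168.240.0/24 (150 hosts, 254 usable); 192.168.241.0/24 (131 hosts, 254 usable); 192.168.242.0/26 (34 hosts, 62 usable); 192.168.242.64/27 (25 hosts, 30 usable)


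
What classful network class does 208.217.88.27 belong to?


First octet: 208
Binary: 11010000
110xxxxx -> Class C (192-223)
Class C, default mask 255.255.255.0 (/24)


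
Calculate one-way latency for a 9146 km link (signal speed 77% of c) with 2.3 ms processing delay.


Speed = 0.77 * 3e5 km/s = 231000 km/s
Propagation delay = 9146 / 231000 = 0.0396 s = 39.5931 ms
Processing delay = 2.3 ms
Total one-way latency = 41.8931 ms


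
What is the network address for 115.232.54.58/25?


IP:   01110011.11101000.00110110.00111010
Mask: 11111111.11111111.11111111.10000000
AND operation:
Net:  01110011.11101000.00110110.00000000
Network: 115.232.54.0/25


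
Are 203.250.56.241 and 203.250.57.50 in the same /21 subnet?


Mask: 255.255.248.0
203.250.56.241 AND mask = 203.250.56.0
203.250.57.50 AND mask = 203.250.56.0
Yes, same subnet (203.250.56.0)


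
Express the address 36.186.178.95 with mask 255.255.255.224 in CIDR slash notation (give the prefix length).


Binary: 11111111.11111111.11111111.11100000
Count leading 1s
Prefix: /27


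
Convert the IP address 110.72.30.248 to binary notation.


110 = 01101110
72 = 01001000
30 = 00011110
248 = 11111000
Binary: 01101110.01001000.00011110.11111000


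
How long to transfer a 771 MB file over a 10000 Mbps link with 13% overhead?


Effective throughput = 10000 * (1 - 13/100) = 8700 Mbps
File size in Mb = 771 * 8 = 6168 Mb
Time = 6168 / 8700
Time = 0.709 seconds


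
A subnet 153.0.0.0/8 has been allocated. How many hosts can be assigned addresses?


Host bits = 32 - 8 = 24
Total addresses = 2^24 = 16777216
Usable = total - 2 (network and broadcast)
Usable hosts: 16777214


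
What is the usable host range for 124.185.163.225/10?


Network: 124.128.0.0
Broadcast: 124.191.255.255
First usable = network + 1
Last usable = broadcast - 1
Range: 124.128.0.1 to 124.191.255.254


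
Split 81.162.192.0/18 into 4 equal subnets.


New prefix = 18 + 2 = 20
Each subnet has 4096 addresses
  81.162.192.0/20
  81.162.208.0/20
  81.162.224.0/20
  81.162.240.0/20
Subnets: 81.162.192.0/20, 81.162.208.0/20, 81.162.224.0/20, 81.162.240.0/20


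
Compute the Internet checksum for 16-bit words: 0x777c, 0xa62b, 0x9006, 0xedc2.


Sum all words (with carry folding):
+ 0x777c = 0x777c
+ 0xa62b = 0x1da8
+ 0x9006 = 0xadae
+ 0xedc2 = 0x9b71
One's complement: ~0x9b71
Checksum = 0x648e


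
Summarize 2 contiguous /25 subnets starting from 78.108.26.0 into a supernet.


Original prefix: /25
Number of subnets: 2 = 2^1
New prefix = 25 - 1 = 24
Supernet: 78.108.26.0/24


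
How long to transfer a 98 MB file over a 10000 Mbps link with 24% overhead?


Effective throughput = 10000 * (1 - 24/100) = 7600 Mbps
File size in Mb = 98 * 8 = 784 Mb
Time = 784 / 7600
Time = 0.1032 seconds


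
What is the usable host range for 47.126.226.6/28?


Network: 47.126.226.0
Broadcast: 47.126.226.15
First usable = network + 1
Last usable = broadcast - 1
Range: 47.126.226.1 to 47.126.226.14


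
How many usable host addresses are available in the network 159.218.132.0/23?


Host bits = 32 - 23 = 9
Total addresses = 2^9 = 512
Usable = total - 2 (network and broadcast)
Usable hosts: 510


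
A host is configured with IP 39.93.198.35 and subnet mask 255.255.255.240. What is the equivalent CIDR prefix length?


Binary: 11111111.11111111.11111111.11110000
Count leading 1s
Prefix: /28


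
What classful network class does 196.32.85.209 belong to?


First octet: 196
Binary: 11000100
110xxxxx -> Class C (192-223)
Class C, default mask 255.255.255.0 (/24)


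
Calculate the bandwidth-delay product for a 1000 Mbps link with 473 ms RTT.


BDP = bandwidth * RTT
= 1000 Mbps * 473 ms
= 1000 * 1e6 * 473 / 1000 bits
= 473000000 bits
= 59125000 bytes
= 57739.2578 KB
BDP = 473000000 bits (59125000 bytes)


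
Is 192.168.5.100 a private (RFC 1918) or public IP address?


RFC 1918 private ranges:
  10.0.0.0/8 (10.0.0.0 - 10.255.255.255)
  172.16.0.0/12 (172.16.0.0 - 172.31.255.255)
  192.168.0.0/16 (192.168.0.0 - 192.168.255.255)
Private (in 192.168.0.0/16)


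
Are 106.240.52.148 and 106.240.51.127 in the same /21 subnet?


Mask: 255.255.248.0
106.240.52.148 AND mask = 106.240.48.0
106.240.51.127 AND mask = 106.240.48.0
Yes, same subnet (106.240.48.0)


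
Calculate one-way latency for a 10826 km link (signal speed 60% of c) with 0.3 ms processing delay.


Speed = 0.6 * 3e5 km/s = 180000 km/s
Propagation delay = 10826 / 180000 = 0.0601 s = 60.1444 ms
Processing delay = 0.3 ms
Total one-way latency = 60.4444 ms


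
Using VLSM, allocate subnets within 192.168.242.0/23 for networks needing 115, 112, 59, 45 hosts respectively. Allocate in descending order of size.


115 hosts -> /25 (126 usable): 192.168.242.0/25
112 hosts -> /25 (126 usable): 192.168.242.128/25
59 hosts -> /26 (62 usable): 192.168.243.0/26
45 hosts -> /26 (62 usable): 192.168.243.64/26
Allocation: 192.168.242.0/25 (115 hosts, 126 usable); 192.168.242.128/25 (112 hosts, 126 usable); 192.168.243.0/26 (59 hosts, 62 usable); 192.168.243.64/26 (45 hosts, 62 usable)


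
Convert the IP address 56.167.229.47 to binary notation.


56 = 00111000
167 = 10100111
229 = 11100101
47 = 00101111
Binary: 00111000.10100111.11100101.00101111


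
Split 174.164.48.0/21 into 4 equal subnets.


New prefix = 21 + 2 = 23
Each subnet has 512 addresses
  174.164.48.0/23
  174.164.50.0/23
  174.164.52.0/23
  174.164.54.0/23
Subnets: 174.164.48.0/23, 174.164.50.0/23, 174.164.52.0/23, 174.164.54.0/23


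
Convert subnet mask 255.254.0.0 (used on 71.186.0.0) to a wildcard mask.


Subnet mask: 255.254.0.0
Wildcard = 255.255.255.255 - subnet mask
255 - 255 = 0
255 - 254 = 1
255 - 0 = 255
255 - 0 = 255
Wildcard: 0.1.255.255


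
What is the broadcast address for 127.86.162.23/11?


Network: 127.64.0.0/11
Host bits = 21
Set all host bits to 1:
Broadcast: 127.95.255.255


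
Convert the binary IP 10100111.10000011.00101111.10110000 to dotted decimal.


10100111 = 167
10000011 = 131
00101111 = 47
10110000 = 176
IP: 167.131.47.176


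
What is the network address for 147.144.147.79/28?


IP:   10010011.10010000.10010011.01001111
Mask: 11111111.11111111.11111111.11110000
AND operation:
Net:  10010011.10010000.10010011.01000000
Network: 147.144.147.64/28


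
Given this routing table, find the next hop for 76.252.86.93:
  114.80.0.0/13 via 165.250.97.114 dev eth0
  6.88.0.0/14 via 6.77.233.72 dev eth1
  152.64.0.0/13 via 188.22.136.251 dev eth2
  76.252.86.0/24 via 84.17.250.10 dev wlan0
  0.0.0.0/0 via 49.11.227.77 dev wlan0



Longest prefix match for 76.252.86.93:
  /13 114.80.0.0: no
  /14 6.88.0.0: no
  /13 152.64.0.0: no
  /24 76.252.86.0: MATCH
  /0 0.0.0.0: MATCH
Selected: next-hop 84.17.250.10 via wlan0 (matched /24)


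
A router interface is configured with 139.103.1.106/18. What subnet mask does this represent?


/18 means 18 network bits, 14 host bits
Binary: 11111111111111111100000000000000
Mask: 255.255.192.0


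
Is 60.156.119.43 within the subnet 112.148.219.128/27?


Subnet network: 112.148.219.128
Test IP AND mask: 60.156.119.32
No, 60.156.119.43 is not in 112.148.219.128/27


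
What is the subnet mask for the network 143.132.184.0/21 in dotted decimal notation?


/21 means 21 network bits, 11 host bits
Binary: 11111111111111111111100000000000
Mask: 255.255.248.0


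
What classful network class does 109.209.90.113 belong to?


First octet: 109
Binary: 01101101
0xxxxxxx -> Class A (1-126)
Class A, default mask 255.0.0.0 (/8)


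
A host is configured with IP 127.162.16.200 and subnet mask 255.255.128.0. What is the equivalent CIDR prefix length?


Binary: 11111111.11111111.10000000.00000000
Count leading 1s
Prefix: /17


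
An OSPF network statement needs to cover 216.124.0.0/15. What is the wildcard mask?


Subnet mask: 255.254.0.0
Wildcard = 255.255.255.255 - subnet mask
255 - 255 = 0
255 - 254 = 1
255 - 0 = 255
255 - 0 = 255
Wildcard: 0.1.255.255


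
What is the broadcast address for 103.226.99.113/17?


Network: 103.226.0.0/17
Host bits = 15
Set all host bits to 1:
Broadcast: 103.226.127.255


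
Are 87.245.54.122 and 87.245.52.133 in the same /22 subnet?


Mask: 255.255.252.0
87.245.54.122 AND mask = 87.245.52.0
87.245.52.133 AND mask = 87.245.52.0
Yes, same subnet (87.245.52.0)


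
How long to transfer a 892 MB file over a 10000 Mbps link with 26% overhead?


Effective throughput = 10000 * (1 - 26/100) = 7400 Mbps
File size in Mb = 892 * 8 = 7136 Mb
Time = 7136 / 7400
Time = 0.9643 seconds


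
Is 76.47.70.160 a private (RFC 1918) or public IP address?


RFC 1918 private ranges:
  10.0.0.0/8 (10.0.0.0 - 10.255.255.255)
  172.16.0.0/12 (172.16.0.0 - 172.31.255.255)
  192.168.0.0/16 (192.168.0.0 - 192.168.255.255)
Public (not in any RFC 1918 range)


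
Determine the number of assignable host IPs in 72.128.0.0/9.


Host bits = 32 - 9 = 23
Total addresses = 2^23 = 8388608
Usable = total - 2 (network and broadcast)
Usable hosts: 8388606


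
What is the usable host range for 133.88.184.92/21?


Network: 133.88.184.0
Broadcast: 133.88.191.255
First usable = network + 1
Last usable = broadcast - 1
Range: 133.88.184.1 to 133.88.191.254


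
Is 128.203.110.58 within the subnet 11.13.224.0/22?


Subnet network: 11.13.224.0
Test IP AND mask: 128.203.108.0
No, 128.203.110.58 is not in 11.13.224.0/22


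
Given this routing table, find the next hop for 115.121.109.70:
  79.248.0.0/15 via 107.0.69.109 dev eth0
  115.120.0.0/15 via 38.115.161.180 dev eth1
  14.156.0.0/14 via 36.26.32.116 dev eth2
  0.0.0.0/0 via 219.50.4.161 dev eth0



Longest prefix match for 115.121.109.70:
  /15 79.248.0.0: no
  /15 115.120.0.0: MATCH
  /14 14.156.0.0: no
  /0 0.0.0.0: MATCH
Selected: next-hop 38.115.161.180 via eth1 (matched /15)


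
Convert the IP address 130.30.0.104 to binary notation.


130 = 10000010
30 = 00011110
0 = 00000000
104 = 01101000
Binary: 10000010.00011110.00000000.01101000


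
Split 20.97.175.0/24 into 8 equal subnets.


New prefix = 24 + 3 = 27
Each subnet has 32 addresses
  20.97.175.0/27
  20.97.175.32/27
  20.97.175.64/27
  20.97.175.96/27
  20.97.175.128/27
  20.97.175.160/27
  20.97.175.192/27
  20.97.175.224/27
Subnets: 20.97.175.0/27, 20.97.175.32/27, 20.97.175.64/27, 20.97.175.96/27, 20.97.175.128/27, 20.97.175.160/27, 20.97.175.192/27, 20.97.175.224/27


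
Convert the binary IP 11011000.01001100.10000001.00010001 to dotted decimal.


11011000 = 216
01001100 = 76
10000001 = 129
00010001 = 17
IP: 216.76.129.17


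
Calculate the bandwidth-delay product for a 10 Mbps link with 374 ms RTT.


BDP = bandwidth * RTT
= 10 Mbps * 374 ms
= 10 * 1e6 * 374 / 1000 bits
= 3740000 bits
= 467500 bytes
= 456.543 KB
BDP = 3740000 bits (467500 bytes)


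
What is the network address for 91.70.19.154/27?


IP:   01011011.01000110.00010011.10011010
Mask: 11111111.11111111.11111111.11100000
AND operation:
Net:  01011011.01000110.00010011.10000000
Network: 91.70.19.128/27


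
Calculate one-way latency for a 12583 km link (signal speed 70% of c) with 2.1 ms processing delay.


Speed = 0.7 * 3e5 km/s = 210000 km/s
Propagation delay = 12583 / 210000 = 0.0599 s = 59.919 ms
Processing delay = 2.1 ms
Total one-way latency = 62.019 ms


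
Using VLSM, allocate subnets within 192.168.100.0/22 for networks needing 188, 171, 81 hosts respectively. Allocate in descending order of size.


188 hosts -> /24 (254 usable): 192.168.100.0/24
171 hosts -> /24 (254 usable): 192.168.101.0/24
81 hosts -> /25 (126 usable): 192.168.102.0/25
Allocation: 192.168.100.0/24 (188 hosts, 254 usable); 192.168.101.0/24 (171 hosts, 254 usable); 192.168.102.0/25 (81 hosts, 126 usable)
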